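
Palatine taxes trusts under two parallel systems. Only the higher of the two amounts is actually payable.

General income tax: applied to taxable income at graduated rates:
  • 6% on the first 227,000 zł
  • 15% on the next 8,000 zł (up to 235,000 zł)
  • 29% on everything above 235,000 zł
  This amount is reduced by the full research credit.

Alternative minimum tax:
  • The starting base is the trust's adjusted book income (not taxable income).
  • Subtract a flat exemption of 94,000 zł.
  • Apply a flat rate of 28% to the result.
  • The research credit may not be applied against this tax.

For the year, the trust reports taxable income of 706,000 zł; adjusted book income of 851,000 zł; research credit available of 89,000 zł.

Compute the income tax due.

General income tax:
  227,000 zł × 6% = 13,620 zł
  8,000 zł × 15% = 1,200 zł
  471,000 zł × 29% = 136,590 zł
  → 151,410 zł
  Less research credit 89,000 zł → 62,410 zł

Alternative minimum tax:
  Base (adjusted book income): 851,000 zł
  Less exemption 94,000 zł → base 757,000 zł
  757,000 zł × 28% = 211,960 zł

211,960 zł > 62,410 zł, so the alternative minimum tax is the binding amount.

211,960 zł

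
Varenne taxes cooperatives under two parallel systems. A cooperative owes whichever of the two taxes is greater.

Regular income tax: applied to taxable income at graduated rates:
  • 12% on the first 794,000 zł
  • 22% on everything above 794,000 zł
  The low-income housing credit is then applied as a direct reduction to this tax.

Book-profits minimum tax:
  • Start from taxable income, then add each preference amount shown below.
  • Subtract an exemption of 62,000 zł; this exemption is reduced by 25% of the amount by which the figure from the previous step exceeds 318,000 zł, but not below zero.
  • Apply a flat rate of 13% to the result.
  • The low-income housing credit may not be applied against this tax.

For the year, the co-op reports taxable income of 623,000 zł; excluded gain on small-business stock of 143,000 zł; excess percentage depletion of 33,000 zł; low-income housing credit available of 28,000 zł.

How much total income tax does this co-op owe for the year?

Book-profits minimum tax:
  Adjusted income: 623,000 zł + 143,000 zł + 33,000 zł = 799,000 zł
  Exemption: 25% × (799,000 zł − 318,000 zł) = 120,250 zł ≥ 62,000 zł, so the exemption is fully phased out
  Base: 799,000 zł − 0 zł = 799,000 zł
  799,000 zł × 13% = 103,870 zł

Regular income tax:
  623,000 zł × 12% = 74,760 zł
  Less low-income housing credit 28,000 zł → 46,760 zł

103,870 zł > 46,760 zł, so the book-profits minimum tax is the binding amount.

103,870 zł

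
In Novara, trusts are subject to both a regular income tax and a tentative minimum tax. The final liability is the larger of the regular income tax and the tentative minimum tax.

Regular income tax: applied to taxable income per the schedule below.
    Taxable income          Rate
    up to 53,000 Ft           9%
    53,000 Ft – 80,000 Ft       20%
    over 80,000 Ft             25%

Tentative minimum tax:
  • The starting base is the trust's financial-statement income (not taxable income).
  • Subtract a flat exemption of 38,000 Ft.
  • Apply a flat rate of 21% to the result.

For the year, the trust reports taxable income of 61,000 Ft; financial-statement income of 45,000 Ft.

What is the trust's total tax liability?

Regular income tax:
  53,000 Ft × 9% = 4,770 Ft
  8,000 Ft × 20% = 1,600 Ft
  → 6,370 Ft

Tentative minimum tax:
  Base (financial-statement income): 45,000 Ft
  Less exemption 38,000 Ft → base 7,000 Ft
  7,000 Ft × 21% = 1,470 Ft

6,370 Ft > 1,470 Ft, so the regular income tax governs.

6,370 Ft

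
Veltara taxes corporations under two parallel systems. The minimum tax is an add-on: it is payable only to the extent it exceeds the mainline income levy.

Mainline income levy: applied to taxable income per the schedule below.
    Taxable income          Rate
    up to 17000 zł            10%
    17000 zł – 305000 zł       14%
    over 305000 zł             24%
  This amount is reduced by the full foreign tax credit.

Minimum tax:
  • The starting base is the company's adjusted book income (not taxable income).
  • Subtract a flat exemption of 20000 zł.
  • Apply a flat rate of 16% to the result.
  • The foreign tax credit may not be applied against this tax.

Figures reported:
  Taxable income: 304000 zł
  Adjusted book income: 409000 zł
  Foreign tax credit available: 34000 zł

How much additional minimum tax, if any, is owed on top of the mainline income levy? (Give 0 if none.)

Mainline income levy:
  17000 zł × 10% = 1700 zł
  287000 zł × 14% = 40180 zł
  → 41880 zł
  Less foreign tax credit 34000 zł → 7880 zł

Minimum tax:
  Base (adjusted book income): 409000 zł
  Less exemption 20000 zł → base 389000 zł
  389000 zł × 16% = 62240 zł

Excess of minimum tax over mainline income levy: 62240 zł − 7880 zł = 54360 zł.

54360 zł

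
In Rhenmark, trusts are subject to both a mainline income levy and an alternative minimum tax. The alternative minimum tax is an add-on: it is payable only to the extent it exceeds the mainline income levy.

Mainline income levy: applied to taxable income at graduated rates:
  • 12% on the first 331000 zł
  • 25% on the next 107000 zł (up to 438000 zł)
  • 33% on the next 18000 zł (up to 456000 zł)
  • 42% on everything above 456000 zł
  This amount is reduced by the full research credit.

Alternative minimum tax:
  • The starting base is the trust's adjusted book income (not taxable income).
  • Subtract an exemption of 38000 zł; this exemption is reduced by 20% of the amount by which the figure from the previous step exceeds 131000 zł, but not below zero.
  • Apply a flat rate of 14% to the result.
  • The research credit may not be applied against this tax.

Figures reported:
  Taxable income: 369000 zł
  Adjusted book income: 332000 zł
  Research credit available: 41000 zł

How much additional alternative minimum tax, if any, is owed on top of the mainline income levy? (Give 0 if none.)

38260 zł

Mainline income levy:
  331000 zł × 12% = 39720 zł
  38000 zł × 25% = 9500 zł
  → 49220 zł
  Less research credit 41000 zł → 8220 zł

Alternative minimum tax:
  Base (adjusted book income): 332000 zł
  Exemption: 20% × (332000 zł − 131000 zł) = 40200 zł ≥ 38000 zł, so the exemption is fully phased out
  Base: 332000 zł − 0 zł = 332000 zł
  332000 zł × 14% = 46480 zł

Excess of alternative minimum tax over mainline income levy: 46480 zł − 8220 zł = 38260 zł.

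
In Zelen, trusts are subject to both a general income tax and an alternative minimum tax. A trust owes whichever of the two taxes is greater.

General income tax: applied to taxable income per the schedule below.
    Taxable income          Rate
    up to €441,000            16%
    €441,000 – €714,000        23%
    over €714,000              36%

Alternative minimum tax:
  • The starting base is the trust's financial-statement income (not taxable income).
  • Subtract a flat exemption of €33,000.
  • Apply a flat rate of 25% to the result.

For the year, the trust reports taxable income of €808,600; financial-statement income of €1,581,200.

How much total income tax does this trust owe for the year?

€387,050

General income tax:
  €441,000 × 16% = €70,560
  €273,000 × 23% = €62,790
  €94,600 × 36% = €34,056
  → €167,406

Alternative minimum tax:
  Base (financial-statement income): €1,581,200
  Less exemption €33,000 → base €1,548,200
  €1,548,200 × 25% = €387,050

€387,050 > €167,406, so the alternative minimum tax is the binding amount.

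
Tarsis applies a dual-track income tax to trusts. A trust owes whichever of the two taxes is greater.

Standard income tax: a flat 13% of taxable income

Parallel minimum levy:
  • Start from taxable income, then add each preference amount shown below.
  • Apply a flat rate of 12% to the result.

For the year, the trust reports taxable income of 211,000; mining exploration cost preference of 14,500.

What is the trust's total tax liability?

27,430

Standard income tax:
  211,000 × 13% = 27,430

Parallel minimum levy:
  Adjusted income: 211,000 + 14,500 = 225,500
  225,500 × 12% = 27,060

27,430 > 27,060, so the standard income tax governs.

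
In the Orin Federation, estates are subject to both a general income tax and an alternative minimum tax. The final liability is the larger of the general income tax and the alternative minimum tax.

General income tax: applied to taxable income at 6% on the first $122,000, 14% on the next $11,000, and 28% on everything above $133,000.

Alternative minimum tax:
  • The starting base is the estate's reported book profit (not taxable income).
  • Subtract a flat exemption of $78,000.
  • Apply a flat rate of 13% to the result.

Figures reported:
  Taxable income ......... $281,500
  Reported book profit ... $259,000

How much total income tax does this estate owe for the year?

General income tax:
  $122,000 × 6% = $7,320
  $11,000 × 14% = $1,540
  $148,500 × 28% = $41,580
  → $50,440

Alternative minimum tax:
  Base (reported book profit): $259,000
  Less exemption $78,000 → base $181,000
  $181,000 × 13% = $23,530

$50,440 > $23,530, so the general income tax governs.

$50,440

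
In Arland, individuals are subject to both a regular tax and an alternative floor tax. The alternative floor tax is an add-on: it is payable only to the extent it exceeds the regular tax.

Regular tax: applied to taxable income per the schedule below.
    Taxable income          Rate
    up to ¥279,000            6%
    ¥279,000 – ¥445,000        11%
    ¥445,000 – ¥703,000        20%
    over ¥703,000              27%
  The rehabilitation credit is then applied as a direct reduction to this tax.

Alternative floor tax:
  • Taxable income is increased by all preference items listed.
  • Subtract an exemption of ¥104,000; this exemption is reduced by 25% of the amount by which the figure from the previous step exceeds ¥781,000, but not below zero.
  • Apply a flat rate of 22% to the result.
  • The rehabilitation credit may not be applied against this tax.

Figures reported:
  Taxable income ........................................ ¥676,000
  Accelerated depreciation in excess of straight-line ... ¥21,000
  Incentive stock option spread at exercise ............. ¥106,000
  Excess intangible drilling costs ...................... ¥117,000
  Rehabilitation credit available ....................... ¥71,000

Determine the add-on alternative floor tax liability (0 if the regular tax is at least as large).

¥176,965

Regular tax:
  ¥279,000 × 6% = ¥16,740
  ¥166,000 × 11% = ¥18,260
  ¥231,000 × 20% = ¥46,200
  → ¥81,200
  Less rehabilitation credit ¥71,000 → ¥10,200

Alternative floor tax:
  Adjusted income: ¥676,000 + ¥21,000 + ¥106,000 + ¥117,000 = ¥920,000
  Exemption: ¥104,000 − 25% × (¥920,000 − ¥781,000) = ¥104,000 − ¥34,750 = ¥69,250
  Base: ¥920,000 − ¥69,250 = ¥850,750
  ¥850,750 × 22% = ¥187,165

Excess of alternative floor tax over regular tax: ¥187,165 − ¥10,200 = ¥176,965.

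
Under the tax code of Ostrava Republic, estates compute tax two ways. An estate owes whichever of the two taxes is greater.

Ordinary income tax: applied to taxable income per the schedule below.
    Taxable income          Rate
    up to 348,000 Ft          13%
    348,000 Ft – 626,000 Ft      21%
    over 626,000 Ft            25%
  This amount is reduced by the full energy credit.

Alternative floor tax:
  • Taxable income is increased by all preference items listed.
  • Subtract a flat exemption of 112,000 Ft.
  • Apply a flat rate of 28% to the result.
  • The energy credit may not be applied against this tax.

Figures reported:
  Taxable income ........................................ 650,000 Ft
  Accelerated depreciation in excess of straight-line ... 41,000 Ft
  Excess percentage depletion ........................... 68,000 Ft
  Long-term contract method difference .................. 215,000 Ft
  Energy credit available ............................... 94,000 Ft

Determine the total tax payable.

Ordinary income tax:
  348,000 Ft × 13% = 45,240 Ft
  278,000 Ft × 21% = 58,380 Ft
  24,000 Ft × 25% = 6,000 Ft
  → 109,620 Ft
  Less energy credit 94,000 Ft → 15,620 Ft

Alternative floor tax:
  Adjusted income: 650,000 Ft + 41,000 Ft + 68,000 Ft + 215,000 Ft = 974,000 Ft
  Less exemption 112,000 Ft → base 862,000 Ft
  862,000 Ft × 28% = 241,360 Ft

241,360 Ft > 15,620 Ft, so the alternative floor tax is the binding amount.

241,360 Ft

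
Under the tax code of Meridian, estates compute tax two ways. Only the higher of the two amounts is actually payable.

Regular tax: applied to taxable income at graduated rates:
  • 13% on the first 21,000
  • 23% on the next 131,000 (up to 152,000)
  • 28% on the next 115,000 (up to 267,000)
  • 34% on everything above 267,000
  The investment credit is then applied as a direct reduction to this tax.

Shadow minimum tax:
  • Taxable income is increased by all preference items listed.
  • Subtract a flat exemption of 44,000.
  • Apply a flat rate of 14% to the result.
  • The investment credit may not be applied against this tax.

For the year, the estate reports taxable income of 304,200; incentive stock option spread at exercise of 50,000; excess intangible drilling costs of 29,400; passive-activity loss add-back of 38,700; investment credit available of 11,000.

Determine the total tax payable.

Regular tax:
  21,000 × 13% = 2,730
  131,000 × 23% = 30,130
  115,000 × 28% = 32,200
  37,200 × 34% = 12,648
  → 77,708
  Less investment credit 11,000 → 66,708

Shadow minimum tax:
  Adjusted income: 304,200 + 50,000 + 29,400 + 38,700 = 422,300
  Less exemption 44,000 → base 378,300
  378,300 × 14% = 52,962

66,708 > 52,962, so the regular tax governs.

66,708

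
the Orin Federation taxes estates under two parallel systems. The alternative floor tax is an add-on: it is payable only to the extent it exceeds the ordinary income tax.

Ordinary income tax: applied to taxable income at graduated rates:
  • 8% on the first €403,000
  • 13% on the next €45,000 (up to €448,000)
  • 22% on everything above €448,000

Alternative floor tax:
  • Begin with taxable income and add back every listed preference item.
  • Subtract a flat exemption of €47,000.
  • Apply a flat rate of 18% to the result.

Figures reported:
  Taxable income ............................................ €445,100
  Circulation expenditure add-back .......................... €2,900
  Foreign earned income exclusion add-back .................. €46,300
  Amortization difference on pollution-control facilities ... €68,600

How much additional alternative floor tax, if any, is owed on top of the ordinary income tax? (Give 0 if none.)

€55,149

Ordinary income tax:
  €403,000 × 8% = €32,240
  €42,100 × 13% = €5,473
  → €37,713

Alternative floor tax:
  Adjusted income: €445,100 + €2,900 + €46,300 + €68,600 = €562,900
  Less exemption €47,000 → base €515,900
  €515,900 × 18% = €92,862

Excess of alternative floor tax over ordinary income tax: €92,862 − €37,713 = €55,149.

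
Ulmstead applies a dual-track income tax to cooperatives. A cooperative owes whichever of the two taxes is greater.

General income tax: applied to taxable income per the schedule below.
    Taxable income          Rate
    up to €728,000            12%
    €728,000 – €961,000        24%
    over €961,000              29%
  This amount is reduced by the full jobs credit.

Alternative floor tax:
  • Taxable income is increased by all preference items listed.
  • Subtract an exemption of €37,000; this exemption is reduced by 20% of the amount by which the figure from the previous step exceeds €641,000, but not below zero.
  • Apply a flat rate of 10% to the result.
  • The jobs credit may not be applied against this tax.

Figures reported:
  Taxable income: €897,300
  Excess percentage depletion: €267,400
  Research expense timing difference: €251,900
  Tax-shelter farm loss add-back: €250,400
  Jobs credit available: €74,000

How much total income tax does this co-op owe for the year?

€166,700

Alternative floor tax:
  Adjusted income: €897,300 + €267,400 + €251,900 + €250,400 = €1,667,000
  Exemption: 20% × (€1,667,000 − €641,000) = €205,200 ≥ €37,000, so the exemption is fully phased out
  Base: €1,667,000 − €0 = €1,667,000
  €1,667,000 × 10% = €166,700

General income tax:
  €728,000 × 12% = €87,360
  €169,300 × 24% = €40,632
  → €127,992
  Less jobs credit €74,000 → €53,992

€166,700 > €53,992, so the alternative floor tax is the binding amount.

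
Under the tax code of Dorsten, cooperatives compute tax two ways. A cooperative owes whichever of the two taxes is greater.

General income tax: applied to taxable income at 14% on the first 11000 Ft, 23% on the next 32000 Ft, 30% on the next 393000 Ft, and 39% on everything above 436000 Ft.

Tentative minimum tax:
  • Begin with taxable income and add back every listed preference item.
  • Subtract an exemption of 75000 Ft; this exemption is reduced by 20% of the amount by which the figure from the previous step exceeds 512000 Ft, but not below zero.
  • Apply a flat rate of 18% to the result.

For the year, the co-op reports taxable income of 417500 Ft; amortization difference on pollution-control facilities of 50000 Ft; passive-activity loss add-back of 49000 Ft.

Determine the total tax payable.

121250 Ft

Tentative minimum tax:
  Adjusted income: 417500 Ft + 50000 Ft + 49000 Ft = 516500 Ft
  Exemption: 75000 Ft − 20% × (516500 Ft − 512000 Ft) = 75000 Ft − 900 Ft = 74100 Ft
  Base: 516500 Ft − 74100 Ft = 442400 Ft
  442400 Ft × 18% = 79632 Ft

General income tax:
  11000 Ft × 14% = 1540 Ft
  32000 Ft × 23% = 7360 Ft
  374500 Ft × 30% = 112350 Ft
  → 121250 Ft

121250 Ft > 79632 Ft, so the general income tax governs.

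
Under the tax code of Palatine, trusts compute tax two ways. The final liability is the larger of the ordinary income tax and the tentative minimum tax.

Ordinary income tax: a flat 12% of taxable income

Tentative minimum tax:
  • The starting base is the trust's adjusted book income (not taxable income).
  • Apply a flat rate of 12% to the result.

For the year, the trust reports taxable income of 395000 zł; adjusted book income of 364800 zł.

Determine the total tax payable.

Tentative minimum tax:
  Base (adjusted book income): 364800 zł
  364800 zł × 12% = 43776 zł

Ordinary income tax:
  395000 zł × 12% = 47400 zł

47400 zł > 43776 zł, so the ordinary income tax governs.

47400 zł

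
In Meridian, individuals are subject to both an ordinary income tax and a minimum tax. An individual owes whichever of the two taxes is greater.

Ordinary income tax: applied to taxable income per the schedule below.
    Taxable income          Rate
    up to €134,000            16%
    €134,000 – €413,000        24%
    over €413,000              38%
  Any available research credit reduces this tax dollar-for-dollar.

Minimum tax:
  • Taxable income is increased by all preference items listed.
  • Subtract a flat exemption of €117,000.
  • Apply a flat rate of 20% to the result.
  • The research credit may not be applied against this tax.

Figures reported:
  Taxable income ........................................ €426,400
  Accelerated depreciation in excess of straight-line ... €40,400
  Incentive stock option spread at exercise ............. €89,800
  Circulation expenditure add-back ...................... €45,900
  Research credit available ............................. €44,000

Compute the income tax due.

€97,100

Ordinary income tax:
  €134,000 × 16% = €21,440
  €279,000 × 24% = €66,960
  €13,400 × 38% = €5,092
  → €93,492
  Less research credit €44,000 → €49,492

Minimum tax:
  Adjusted income: €426,400 + €40,400 + €89,800 + €45,900 = €602,500
  Less exemption €117,000 → base €485,500
  €485,500 × 20% = €97,100

€97,100 > €49,492, so the minimum tax is the binding amount.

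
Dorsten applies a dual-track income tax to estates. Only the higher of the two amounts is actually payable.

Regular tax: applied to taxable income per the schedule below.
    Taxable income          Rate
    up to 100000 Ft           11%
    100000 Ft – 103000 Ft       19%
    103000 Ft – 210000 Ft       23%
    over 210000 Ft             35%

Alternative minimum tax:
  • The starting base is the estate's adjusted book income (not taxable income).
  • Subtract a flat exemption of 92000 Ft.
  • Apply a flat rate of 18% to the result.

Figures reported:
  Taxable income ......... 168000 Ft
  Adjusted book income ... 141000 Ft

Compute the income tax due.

Alternative minimum tax:
  Base (adjusted book income): 141000 Ft
  Less exemption 92000 Ft → base 49000 Ft
  49000 Ft × 18% = 8820 Ft

Regular tax:
  100000 Ft × 11% = 11000 Ft
  3000 Ft × 19% = 570 Ft
  65000 Ft × 23% = 14950 Ft
  → 26520 Ft

26520 Ft > 8820 Ft, so the regular tax governs.

26520 Ft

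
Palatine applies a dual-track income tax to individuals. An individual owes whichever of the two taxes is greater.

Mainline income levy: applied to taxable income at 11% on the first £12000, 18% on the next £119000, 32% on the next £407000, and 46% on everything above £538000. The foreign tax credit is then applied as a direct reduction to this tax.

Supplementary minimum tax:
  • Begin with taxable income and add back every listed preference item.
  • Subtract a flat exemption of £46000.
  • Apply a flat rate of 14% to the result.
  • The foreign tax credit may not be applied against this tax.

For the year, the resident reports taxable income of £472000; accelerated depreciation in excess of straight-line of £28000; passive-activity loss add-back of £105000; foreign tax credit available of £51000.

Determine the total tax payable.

£80860

Supplementary minimum tax:
  Adjusted income: £472000 + £28000 + £105000 = £605000
  Less exemption £46000 → base £559000
  £559000 × 14% = £78260

Mainline income levy:
  £12000 × 11% = £1320
  £119000 × 18% = £21420
  £341000 × 32% = £109120
  → £131860
  Less foreign tax credit £51000 → £80860

£80860 > £78260, so the mainline income levy governs.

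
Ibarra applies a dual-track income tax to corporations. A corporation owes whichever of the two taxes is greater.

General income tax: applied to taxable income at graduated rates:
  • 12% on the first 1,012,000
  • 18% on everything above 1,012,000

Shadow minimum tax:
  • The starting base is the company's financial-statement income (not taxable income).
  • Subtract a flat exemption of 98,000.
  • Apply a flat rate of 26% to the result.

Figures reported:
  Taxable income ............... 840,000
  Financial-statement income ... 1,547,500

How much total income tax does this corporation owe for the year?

376,870

General income tax:
  840,000 × 12% = 100,800

Shadow minimum tax:
  Base (financial-statement income): 1,547,500
  Less exemption 98,000 → base 1,449,500
  1,449,500 × 26% = 376,870

376,870 > 100,800, so the shadow minimum tax is the binding amount.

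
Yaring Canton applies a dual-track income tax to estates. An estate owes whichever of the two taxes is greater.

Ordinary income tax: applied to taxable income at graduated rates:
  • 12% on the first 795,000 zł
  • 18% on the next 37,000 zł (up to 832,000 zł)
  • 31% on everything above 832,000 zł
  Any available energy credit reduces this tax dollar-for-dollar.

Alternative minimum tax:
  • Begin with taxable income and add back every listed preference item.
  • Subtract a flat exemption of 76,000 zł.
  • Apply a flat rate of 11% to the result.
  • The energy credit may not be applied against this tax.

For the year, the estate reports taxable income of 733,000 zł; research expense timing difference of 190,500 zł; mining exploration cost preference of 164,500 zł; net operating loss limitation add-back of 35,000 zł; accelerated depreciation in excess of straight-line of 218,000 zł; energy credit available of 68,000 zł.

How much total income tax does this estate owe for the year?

Alternative minimum tax:
  Adjusted income: 733,000 zł + 190,500 zł + 164,500 zł + 35,000 zł + 218,000 zł = 1,341,000 zł
  Less exemption 76,000 zł → base 1,265,000 zł
  1,265,000 zł × 11% = 139,150 zł

Ordinary income tax:
  733,000 zł × 12% = 87,960 zł
  Less energy credit 68,000 zł → 19,960 zł

139,150 zł > 19,960 zł, so the alternative minimum tax is the binding amount.

139,150 zł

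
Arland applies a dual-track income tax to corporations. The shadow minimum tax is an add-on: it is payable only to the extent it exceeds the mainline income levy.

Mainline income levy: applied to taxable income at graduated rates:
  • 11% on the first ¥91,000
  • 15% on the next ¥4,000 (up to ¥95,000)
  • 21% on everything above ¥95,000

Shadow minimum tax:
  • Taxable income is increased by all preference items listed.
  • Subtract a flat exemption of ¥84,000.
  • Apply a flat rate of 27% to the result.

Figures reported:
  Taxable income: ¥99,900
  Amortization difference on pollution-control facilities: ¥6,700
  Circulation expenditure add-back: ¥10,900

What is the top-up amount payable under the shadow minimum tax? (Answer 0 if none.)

Mainline income levy:
  ¥91,000 × 11% = ¥10,010
  ¥4,000 × 15% = ¥600
  ¥4,900 × 21% = ¥1,029
  → ¥11,639

Shadow minimum tax:
  Adjusted income: ¥99,900 + ¥6,700 + ¥10,900 = ¥117,500
  Less exemption ¥84,000 → base ¥33,500
  ¥33,500 × 27% = ¥9,045

¥9,045 ≤ ¥11,639, so no add-on is due.

¥0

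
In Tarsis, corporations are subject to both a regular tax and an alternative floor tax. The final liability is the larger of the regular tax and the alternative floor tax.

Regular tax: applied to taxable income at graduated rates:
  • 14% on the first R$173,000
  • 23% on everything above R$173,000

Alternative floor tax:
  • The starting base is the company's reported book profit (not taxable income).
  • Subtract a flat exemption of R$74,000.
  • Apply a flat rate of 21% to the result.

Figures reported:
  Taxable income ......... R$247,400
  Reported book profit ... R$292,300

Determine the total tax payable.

Alternative floor tax:
  Base (reported book profit): R$292,300
  Less exemption R$74,000 → base R$218,300
  R$218,300 × 21% = R$45,843

Regular tax:
  R$173,000 × 14% = R$24,220
  R$74,400 × 23% = R$17,112
  → R$41,332

R$45,843 > R$41,332, so the alternative floor tax is the binding amount.

R$45,843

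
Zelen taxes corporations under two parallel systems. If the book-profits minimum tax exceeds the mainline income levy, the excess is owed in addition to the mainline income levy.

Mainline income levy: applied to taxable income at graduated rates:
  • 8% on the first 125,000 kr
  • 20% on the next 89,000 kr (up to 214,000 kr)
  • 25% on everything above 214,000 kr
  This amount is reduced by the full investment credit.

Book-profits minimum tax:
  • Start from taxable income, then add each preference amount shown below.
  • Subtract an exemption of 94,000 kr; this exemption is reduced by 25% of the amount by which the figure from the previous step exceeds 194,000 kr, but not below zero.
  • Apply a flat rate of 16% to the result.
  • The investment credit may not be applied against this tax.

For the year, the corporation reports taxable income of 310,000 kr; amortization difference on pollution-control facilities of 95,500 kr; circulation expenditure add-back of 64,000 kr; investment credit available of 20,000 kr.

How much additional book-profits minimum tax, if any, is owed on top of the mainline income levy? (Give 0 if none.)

Mainline income levy:
  125,000 kr × 8% = 10,000 kr
  89,000 kr × 20% = 17,800 kr
  96,000 kr × 25% = 24,000 kr
  → 51,800 kr
  Less investment credit 20,000 kr → 31,800 kr

Book-profits minimum tax:
  Adjusted income: 310,000 kr + 95,500 kr + 64,000 kr = 469,500 kr
  Exemption: 94,000 kr − 25% × (469,500 kr − 194,000 kr) = 94,000 kr − 68,875 kr = 25,125 kr
  Base: 469,500 kr − 25,125 kr = 444,375 kr
  444,375 kr × 16% = 71,100 kr

Excess of book-profits minimum tax over mainline income levy: 71,100 kr − 31,800 kr = 39,300 kr.

39,300 kr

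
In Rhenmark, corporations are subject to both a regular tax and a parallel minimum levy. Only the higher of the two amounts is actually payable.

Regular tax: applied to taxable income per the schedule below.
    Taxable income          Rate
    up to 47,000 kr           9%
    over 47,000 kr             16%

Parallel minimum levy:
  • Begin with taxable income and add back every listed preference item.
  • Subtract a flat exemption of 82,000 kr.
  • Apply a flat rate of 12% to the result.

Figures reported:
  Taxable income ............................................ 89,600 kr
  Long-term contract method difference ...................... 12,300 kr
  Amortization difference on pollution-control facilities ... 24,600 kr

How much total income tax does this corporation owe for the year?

11,046 kr

Regular tax:
  47,000 kr × 9% = 4,230 kr
  42,600 kr × 16% = 6,816 kr
  → 11,046 kr

Parallel minimum levy:
  Adjusted income: 89,600 kr + 12,300 kr + 24,600 kr = 126,500 kr
  Less exemption 82,000 kr → base 44,500 kr
  44,500 kr × 12% = 5,340 kr

11,046 kr > 5,340 kr, so the regular tax governs.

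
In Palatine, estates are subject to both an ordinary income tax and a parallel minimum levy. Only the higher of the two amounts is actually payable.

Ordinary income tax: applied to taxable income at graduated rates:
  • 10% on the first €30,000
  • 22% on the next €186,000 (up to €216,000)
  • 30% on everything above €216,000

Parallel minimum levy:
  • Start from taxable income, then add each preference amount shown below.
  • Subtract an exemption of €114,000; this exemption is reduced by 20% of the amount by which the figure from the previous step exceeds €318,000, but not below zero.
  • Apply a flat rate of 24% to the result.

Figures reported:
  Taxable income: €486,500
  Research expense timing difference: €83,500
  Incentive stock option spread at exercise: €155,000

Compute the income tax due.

Ordinary income tax:
  €30,000 × 10% = €3,000
  €186,000 × 22% = €40,920
  €270,500 × 30% = €81,150
  → €125,070

Parallel minimum levy:
  Adjusted income: €486,500 + €83,500 + €155,000 = €725,000
  Exemption: €114,000 − 20% × (€725,000 − €318,000) = €114,000 − €81,400 = €32,600
  Base: €725,000 − €32,600 = €692,400
  €692,400 × 24% = €166,176

€166,176 > €125,070, so the parallel minimum levy is the binding amount.

€166,176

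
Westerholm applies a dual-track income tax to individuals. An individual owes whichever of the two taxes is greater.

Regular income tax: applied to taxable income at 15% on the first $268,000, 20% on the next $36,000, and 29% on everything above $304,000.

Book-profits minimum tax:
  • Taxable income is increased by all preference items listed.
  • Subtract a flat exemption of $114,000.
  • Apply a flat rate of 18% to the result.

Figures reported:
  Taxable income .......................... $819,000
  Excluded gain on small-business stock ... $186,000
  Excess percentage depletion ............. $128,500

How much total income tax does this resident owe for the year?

Regular income tax:
  $268,000 × 15% = $40,200
  $36,000 × 20% = $7,200
  $515,000 × 29% = $149,350
  → $196,750

Book-profits minimum tax:
  Adjusted income: $819,000 + $186,000 + $128,500 = $1,133,500
  Less exemption $114,000 → base $1,019,500
  $1,019,500 × 18% = $183,510

$196,750 > $183,510, so the regular income tax governs.

$196,750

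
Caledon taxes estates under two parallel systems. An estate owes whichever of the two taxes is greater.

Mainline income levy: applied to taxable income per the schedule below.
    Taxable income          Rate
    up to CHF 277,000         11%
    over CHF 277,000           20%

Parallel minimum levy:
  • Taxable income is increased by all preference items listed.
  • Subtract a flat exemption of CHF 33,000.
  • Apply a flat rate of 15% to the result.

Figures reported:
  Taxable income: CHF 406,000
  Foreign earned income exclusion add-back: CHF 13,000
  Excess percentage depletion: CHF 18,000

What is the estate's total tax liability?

Mainline income levy:
  CHF 277,000 × 11% = CHF 30,470
  CHF 129,000 × 20% = CHF 25,800
  → CHF 56,270

Parallel minimum levy:
  Adjusted income: CHF 406,000 + CHF 13,000 + CHF 18,000 = CHF 437,000
  Less exemption CHF 33,000 → base CHF 404,000
  CHF 404,000 × 15% = CHF 60,600

CHF 60,600 > CHF 56,270, so the parallel minimum levy is the binding amount.

CHF 60,600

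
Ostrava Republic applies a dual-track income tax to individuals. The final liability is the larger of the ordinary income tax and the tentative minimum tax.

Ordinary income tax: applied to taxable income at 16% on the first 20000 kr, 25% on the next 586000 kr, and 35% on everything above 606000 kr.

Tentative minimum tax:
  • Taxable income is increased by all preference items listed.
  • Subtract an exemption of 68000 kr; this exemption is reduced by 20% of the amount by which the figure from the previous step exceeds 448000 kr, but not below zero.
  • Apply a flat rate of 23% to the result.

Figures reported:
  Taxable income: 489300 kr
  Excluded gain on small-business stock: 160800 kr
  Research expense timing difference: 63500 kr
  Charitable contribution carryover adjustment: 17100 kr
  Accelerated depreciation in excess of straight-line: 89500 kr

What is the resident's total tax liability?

Tentative minimum tax:
  Adjusted income: 489300 kr + 160800 kr + 63500 kr + 17100 kr + 89500 kr = 820200 kr
  Exemption: 20% × (820200 kr − 448000 kr) = 74440 kr ≥ 68000 kr, so the exemption is fully phased out
  Base: 820200 kr − 0 kr = 820200 kr
  820200 kr × 23% = 188646 kr

Ordinary income tax:
  20000 kr × 16% = 3200 kr
  469300 kr × 25% = 117325 kr
  → 120525 kr

188646 kr > 120525 kr, so the tentative minimum tax is the binding amount.

188646 kr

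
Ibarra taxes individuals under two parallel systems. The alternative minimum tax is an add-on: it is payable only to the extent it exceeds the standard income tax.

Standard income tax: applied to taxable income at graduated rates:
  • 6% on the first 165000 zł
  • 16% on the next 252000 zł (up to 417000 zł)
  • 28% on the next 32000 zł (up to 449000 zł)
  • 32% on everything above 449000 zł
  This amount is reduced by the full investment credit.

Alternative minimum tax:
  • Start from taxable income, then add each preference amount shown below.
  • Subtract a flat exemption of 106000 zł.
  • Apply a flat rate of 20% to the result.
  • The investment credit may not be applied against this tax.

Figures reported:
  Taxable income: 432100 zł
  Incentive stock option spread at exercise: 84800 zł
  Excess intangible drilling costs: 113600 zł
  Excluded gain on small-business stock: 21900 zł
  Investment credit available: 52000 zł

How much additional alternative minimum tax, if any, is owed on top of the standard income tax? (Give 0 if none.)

106832 zł

Standard income tax:
  165000 zł × 6% = 9900 zł
  252000 zł × 16% = 40320 zł
  15100 zł × 28% = 4228 zł
  → 54448 zł
  Less investment credit 52000 zł → 2448 zł

Alternative minimum tax:
  Adjusted income: 432100 zł + 84800 zł + 113600 zł + 21900 zł = 652400 zł
  Less exemption 106000 zł → base 546400 zł
  546400 zł × 20% = 109280 zł

Excess of alternative minimum tax over standard income tax: 109280 zł − 2448 zł = 106832 zł.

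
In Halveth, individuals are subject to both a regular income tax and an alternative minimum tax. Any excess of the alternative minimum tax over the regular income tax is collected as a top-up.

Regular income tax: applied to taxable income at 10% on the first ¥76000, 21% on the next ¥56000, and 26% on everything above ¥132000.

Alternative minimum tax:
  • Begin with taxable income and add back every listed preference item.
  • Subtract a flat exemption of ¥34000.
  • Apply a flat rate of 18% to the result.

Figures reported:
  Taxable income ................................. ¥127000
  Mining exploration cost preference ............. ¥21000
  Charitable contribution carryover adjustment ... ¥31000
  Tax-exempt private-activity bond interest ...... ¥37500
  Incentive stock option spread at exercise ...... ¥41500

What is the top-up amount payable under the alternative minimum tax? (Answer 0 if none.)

¥22010

Regular income tax:
  ¥76000 × 10% = ¥7600
  ¥51000 × 21% = ¥10710
  → ¥18310

Alternative minimum tax:
  Adjusted income: ¥127000 + ¥21000 + ¥31000 + ¥37500 + ¥41500 = ¥258000
  Less exemption ¥34000 → base ¥224000
  ¥224000 × 18% = ¥40320

Excess of alternative minimum tax over regular income tax: ¥40320 − ¥18310 = ¥22010.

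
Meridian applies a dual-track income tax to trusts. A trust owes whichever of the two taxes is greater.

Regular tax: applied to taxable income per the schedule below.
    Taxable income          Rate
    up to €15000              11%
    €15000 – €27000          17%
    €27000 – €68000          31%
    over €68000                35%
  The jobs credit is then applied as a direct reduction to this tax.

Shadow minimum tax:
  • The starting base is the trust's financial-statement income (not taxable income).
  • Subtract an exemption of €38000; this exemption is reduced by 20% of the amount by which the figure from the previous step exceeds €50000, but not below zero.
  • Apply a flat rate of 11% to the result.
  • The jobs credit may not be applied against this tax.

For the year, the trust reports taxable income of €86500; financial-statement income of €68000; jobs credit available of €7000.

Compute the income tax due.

Shadow minimum tax:
  Base (financial-statement income): €68000
  Exemption: €38000 − 20% × (€68000 − €50000) = €38000 − €3600 = €34400
  Base: €68000 − €34400 = €33600
  €33600 × 11% = €3696

Regular tax:
  €15000 × 11% = €1650
  €12000 × 17% = €2040
  €41000 × 31% = €12710
  €18500 × 35% = €6475
  → €22875
  Less jobs credit €7000 → €15875

€15875 > €3696, so the regular tax governs.

€15875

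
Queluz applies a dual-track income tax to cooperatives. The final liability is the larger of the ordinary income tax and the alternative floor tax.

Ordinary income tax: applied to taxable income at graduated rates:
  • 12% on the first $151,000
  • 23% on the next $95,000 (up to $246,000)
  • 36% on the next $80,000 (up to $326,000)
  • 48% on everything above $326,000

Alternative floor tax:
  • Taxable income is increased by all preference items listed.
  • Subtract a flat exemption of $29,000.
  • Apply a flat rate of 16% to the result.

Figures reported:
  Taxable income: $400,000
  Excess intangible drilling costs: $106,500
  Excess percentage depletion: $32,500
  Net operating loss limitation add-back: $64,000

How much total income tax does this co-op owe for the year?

$104,290

Ordinary income tax:
  $151,000 × 12% = $18,120
  $95,000 × 23% = $21,850
  $80,000 × 36% = $28,800
  $74,000 × 48% = $35,520
  → $104,290

Alternative floor tax:
  Adjusted income: $400,000 + $106,500 + $32,500 + $64,000 = $603,000
  Less exemption $29,000 → base $574,000
  $574,000 × 16% = $91,840

$104,290 > $91,840, so the ordinary income tax governs.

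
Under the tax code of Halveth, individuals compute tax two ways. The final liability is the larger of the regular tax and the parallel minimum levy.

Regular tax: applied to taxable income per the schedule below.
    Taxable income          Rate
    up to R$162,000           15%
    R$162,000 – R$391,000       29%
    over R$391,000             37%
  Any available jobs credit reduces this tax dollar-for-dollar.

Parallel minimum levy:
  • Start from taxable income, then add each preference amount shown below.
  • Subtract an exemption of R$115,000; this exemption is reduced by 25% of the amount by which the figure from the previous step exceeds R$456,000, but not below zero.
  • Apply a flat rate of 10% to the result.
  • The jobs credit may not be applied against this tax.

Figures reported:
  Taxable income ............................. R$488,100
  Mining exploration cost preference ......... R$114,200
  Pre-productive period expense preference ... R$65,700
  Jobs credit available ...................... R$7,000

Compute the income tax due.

R$119,637

Parallel minimum levy:
  Adjusted income: R$488,100 + R$114,200 + R$65,700 = R$668,000
  Exemption: R$115,000 − 25% × (R$668,000 − R$456,000) = R$115,000 − R$53,000 = R$62,000
  Base: R$668,000 − R$62,000 = R$606,000
  R$606,000 × 10% = R$60,600

Regular tax:
  R$162,000 × 15% = R$24,300
  R$229,000 × 29% = R$66,410
  R$97,100 × 37% = R$35,927
  → R$126,637
  Less jobs credit R$7,000 → R$119,637

R$119,637 > R$60,600, so the regular tax governs.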